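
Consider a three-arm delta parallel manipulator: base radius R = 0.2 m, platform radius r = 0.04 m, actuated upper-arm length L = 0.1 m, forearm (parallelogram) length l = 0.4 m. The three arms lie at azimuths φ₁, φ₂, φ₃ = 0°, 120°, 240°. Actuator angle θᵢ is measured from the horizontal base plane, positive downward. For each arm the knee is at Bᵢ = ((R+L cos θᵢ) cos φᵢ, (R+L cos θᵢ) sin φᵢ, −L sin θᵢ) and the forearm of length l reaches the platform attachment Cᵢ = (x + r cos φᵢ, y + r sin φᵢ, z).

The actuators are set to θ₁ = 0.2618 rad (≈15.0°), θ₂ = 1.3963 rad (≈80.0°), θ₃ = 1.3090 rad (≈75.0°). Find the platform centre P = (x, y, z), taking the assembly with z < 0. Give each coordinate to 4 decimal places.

φ1=0.0°: virtual centre (0.2566, 0.0000, -0.0259), radius l
φ2=120.0°: virtual centre (-0.0887, 0.1536, -0.0985), radius l
φ3=240.0°: virtual centre (-0.0929, -0.1610, -0.0966), radius l
subtract pairs → two planes through P
plane₁₂: -0.6905x+0.3072y+-0.1452z = -0.0254
Cramer: x(z) = 0.0346-0.2064z;  y(z) = -0.0048+0.0088z
sphere 1 gives Az²+Bz+C=0 with A=1.0427, B=0.1433, C=-0.1100;  B²−4AC=0.4794;  roots -0.4007, 0.2633;  negative root z = -0.4007
x = 0.1173, y = -0.0083

(0.1173, -0.0083, -0.4007)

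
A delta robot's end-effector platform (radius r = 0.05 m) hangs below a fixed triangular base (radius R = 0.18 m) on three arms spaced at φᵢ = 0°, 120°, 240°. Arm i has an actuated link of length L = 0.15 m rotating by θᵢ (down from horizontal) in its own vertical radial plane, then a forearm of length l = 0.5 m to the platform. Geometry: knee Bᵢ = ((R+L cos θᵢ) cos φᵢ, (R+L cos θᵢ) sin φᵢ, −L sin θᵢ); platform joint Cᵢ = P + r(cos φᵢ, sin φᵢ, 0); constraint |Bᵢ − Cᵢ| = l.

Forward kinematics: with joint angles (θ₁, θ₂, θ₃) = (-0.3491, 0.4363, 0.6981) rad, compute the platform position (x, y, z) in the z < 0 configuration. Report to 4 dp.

φ1=0.0°: virtual centre (0.2710, 0.0000, 0.0513), radius l
arm 2 at φ=120.0°: e+L cos θ2 = 0.2659;  centre 2 = (-0.1330, 0.2303, -0.0634)
centre 3 = (0.2449·cos240.0°, 0.2449·sin240.0°, -0.0964) = (-0.1225, -0.2121, -0.0964)
eliminate P² terms by subtracting sphere 1 from 2 and 3
[-0.8079 0.4606 -0.2294]·P = -0.0013;  [-0.7868 -0.4242 -0.2954]·P = -0.0068
Cramer: x(z) = 0.0052-0.3310z;  y(z) = 0.0063-0.0825z
quadratic in z: (1.1164)z²+(0.0723)z+(-0.1767)=0, √Δ=0.8912 → z ∈ {-0.4315, 0.3668}; z = -0.4315 (taking z<0)
x = 0.1480, y = 0.0419

(0.1480, 0.0419, -0.4315)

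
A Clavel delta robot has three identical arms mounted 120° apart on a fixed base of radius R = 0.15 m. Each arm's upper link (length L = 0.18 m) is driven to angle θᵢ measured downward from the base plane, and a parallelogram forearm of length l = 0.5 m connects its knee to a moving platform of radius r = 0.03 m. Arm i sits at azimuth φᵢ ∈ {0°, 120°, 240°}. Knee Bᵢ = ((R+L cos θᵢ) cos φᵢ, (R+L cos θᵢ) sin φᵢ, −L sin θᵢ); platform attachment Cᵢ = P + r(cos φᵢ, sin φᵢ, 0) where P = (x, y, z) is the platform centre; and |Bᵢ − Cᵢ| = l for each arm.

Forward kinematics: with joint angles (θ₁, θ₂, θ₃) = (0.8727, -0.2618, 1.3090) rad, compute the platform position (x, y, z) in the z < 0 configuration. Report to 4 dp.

centre 1 = (0.2357·cos0.0°, 0.2357·sin0.0°, -0.1379) = (0.2357, 0.0000, -0.1379)
arm 2 at φ=120.0°: ρ2 = 0.2939;  centre 2 = (-0.1469, 0.2545, 0.0466)
arm 3 at φ=240.0°: ρ3 = 0.1666;  centre 3 = (-0.0833, -0.1443, -0.1739)
eliminate P² terms by subtracting sphere 1 from 2 and 3
linear system: -0.7653x+0.5090y = 0.0140−0.3690z; -0.6380x+-0.2885y = -0.0166−-0.0719z
det = 0.5455;  x = 0.0081+0.1280z,  y = 0.0396+-0.5324z
into |P−centre ₁|² = l²: 1.2999z² + 0.1753z + -0.1776 = 0;  Δ = 0.9542;  z = -0.4432 or 0.3083 → z<0 root = -0.4432
x = -0.0486, y = 0.2756

(-0.0486, 0.2756, -0.4432)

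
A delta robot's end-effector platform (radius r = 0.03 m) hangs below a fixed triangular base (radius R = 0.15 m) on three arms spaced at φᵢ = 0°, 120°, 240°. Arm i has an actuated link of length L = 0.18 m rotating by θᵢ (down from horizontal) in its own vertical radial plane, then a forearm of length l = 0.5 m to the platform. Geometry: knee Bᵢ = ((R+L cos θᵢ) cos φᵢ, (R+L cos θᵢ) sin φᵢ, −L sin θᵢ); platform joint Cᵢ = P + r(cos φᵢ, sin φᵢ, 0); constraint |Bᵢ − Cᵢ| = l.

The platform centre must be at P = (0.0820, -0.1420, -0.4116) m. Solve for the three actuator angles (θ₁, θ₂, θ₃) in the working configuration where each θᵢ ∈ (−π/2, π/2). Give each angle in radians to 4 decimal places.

arm 1 (φ=0.0°): x'=0.0820, y'=-0.1420
  A cos θ + B sin θ = C:  0.0380·cos θ + -0.4116·sin θ = 0.0738
  √(A²+B²)=0.4134;  θ1 = -1.4787+1.3912 ≈ -0.0875
rotate P by −φ2: (-0.1640, 0.0000, -0.4116)
  A cos θ + B sin θ = C:  0.2840·cos θ + -0.4116·sin θ = -0.0902
  √(A²+B²)=0.5001;  θ2 = -0.9669+1.7521 ≈ 0.7852
φ3=240.0° → target in arm frame (0.0820, 0.1420)
  e−x'=0.0380;  (l²−L²−(e−x')²−y'²−z²)/2L = 0.0738
  θ3 = atan2(B,A) + arccos(C/0.4134) = -0.0874

θ₁ = -0.0875, θ₂ = 0.7852, θ₃ = -0.0874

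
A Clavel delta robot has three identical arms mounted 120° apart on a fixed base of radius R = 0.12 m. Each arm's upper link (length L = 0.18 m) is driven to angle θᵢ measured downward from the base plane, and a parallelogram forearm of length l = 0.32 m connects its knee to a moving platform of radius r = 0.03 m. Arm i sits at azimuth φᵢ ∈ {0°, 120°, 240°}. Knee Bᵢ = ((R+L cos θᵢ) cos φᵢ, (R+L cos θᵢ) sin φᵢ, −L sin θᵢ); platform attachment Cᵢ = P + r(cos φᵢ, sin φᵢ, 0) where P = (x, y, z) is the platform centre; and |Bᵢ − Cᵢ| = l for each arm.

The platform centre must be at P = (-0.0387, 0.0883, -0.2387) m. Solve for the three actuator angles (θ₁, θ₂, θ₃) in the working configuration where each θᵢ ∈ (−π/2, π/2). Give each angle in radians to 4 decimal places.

rotate P by −φ1: (-0.0387, 0.0883, -0.2387)
  e−x'=0.1287;  (l²−L²−(e−x')²−y'²−z²)/2L = -0.0315
  γ=atan2(-0.2387,0.1287)=-1.0763;  ψ=arccos(-0.1161)=1.6872;  θ1=γ+ψ≈0.6109
rotate P by −φ2: (0.0958, -0.0106, -0.2387)
  A cos θ + B sin θ = C:  -0.0058·cos θ + -0.2387·sin θ = 0.0358
  γ=atan2(-0.2387,-0.0058)=-1.5952;  ψ=arccos(0.1498)=1.4204;  θ2=γ+ψ≈-0.1747
arm 3 (φ=240.0°): x'=-0.0571, y'=-0.0777
  e−x'=0.1471;  (l²−L²−(e−x')²−y'²−z²)/2L = -0.0407
  γ=atan2(-0.2387,0.1471)=-1.0184;  ψ=arccos(-0.1452)=1.7165;  θ3=γ+ψ≈0.6980

θ₁ = 0.6109, θ₂ = -0.1747, θ₃ = 0.6980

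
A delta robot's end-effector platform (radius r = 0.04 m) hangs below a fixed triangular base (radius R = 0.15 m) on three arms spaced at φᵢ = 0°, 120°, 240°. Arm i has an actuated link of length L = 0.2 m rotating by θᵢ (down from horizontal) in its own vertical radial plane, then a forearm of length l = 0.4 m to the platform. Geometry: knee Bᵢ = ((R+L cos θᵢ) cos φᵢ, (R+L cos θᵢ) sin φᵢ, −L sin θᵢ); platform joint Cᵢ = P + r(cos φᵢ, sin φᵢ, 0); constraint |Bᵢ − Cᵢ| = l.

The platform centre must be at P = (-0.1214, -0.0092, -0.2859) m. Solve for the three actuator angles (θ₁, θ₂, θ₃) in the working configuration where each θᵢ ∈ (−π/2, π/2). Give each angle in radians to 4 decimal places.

φ1=0.0° → target in arm frame (-0.1214, -0.0092)
  A cos θ + B sin θ = C:  0.2314·cos θ + -0.2859·sin θ = -0.0384
  √(A²+B²)=0.3678;  θ1 = -0.8904+1.6755 ≈ 0.7851
rotate P by −φ2: (0.0527, 0.1097, -0.2859)
  A=0.0573, B=-0.2859, C=(l²−L²−A²−y'²−z²)/(2L)=0.0573
  √(A²+B²)=0.2916;  θ2 = -1.3731+1.3728 ≈ -0.0003
φ3=240.0° → target in arm frame (0.0687, -0.1005)
  A cos θ + B sin θ = C:  0.0413·cos θ + -0.2859·sin θ = 0.0661
  θ3 = atan2(B,A) + arccos(C/0.2889) = -0.0873

θ₁ = 0.7851, θ₂ = -0.0003, θ₃ = -0.0873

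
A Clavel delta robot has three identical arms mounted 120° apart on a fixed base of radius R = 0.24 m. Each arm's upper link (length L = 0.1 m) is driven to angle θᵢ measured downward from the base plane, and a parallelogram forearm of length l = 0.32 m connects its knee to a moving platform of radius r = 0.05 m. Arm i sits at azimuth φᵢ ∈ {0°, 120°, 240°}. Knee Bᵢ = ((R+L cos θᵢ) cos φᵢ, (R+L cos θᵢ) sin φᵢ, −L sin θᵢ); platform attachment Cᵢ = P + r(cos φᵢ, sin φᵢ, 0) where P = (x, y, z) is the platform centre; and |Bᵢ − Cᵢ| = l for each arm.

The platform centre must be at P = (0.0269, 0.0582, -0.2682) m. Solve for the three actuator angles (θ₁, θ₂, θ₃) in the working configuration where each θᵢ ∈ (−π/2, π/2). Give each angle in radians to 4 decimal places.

θ₁ = 0.6986, θ₂ = 0.6110, θ₃ = 1.3962

arm 1 (φ=0.0°): x'=0.0269, y'=0.0582
  A cos θ + B sin θ = C:  0.1631·cos θ + -0.2682·sin θ = -0.0476
  θ1 = atan2(B,A) + arccos(C/0.3139) = 0.6986
rotate P by −φ2: (0.0370, -0.0524, -0.2682)
  e−x'=0.1530;  (l²−L²−(e−x')²−y'²−z²)/2L = -0.0285
  √(A²+B²)=0.3088;  θ2 = -1.0522+1.6632 ≈ 0.6110
φ3=240.0° → target in arm frame (-0.0639, -0.0058)
  e−x'=0.2539;  (l²−L²−(e−x')²−y'²−z²)/2L = -0.2200
  √(A²+B²)=0.3693;  θ3 = -0.8129+2.2091 ≈ 1.3962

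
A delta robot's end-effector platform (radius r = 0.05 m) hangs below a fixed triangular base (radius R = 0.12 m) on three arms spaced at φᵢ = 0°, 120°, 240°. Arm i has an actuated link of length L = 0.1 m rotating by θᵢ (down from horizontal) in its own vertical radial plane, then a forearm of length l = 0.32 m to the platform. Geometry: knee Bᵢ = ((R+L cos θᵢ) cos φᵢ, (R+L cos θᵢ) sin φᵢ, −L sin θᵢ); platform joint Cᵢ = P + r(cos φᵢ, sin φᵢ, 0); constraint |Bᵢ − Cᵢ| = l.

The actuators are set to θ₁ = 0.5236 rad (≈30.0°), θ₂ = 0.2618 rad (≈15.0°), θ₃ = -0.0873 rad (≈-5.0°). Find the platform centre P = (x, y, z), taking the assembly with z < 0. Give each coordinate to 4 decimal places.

O1 = (0.1566·cos0.0°, 0.1566·sin0.0°, -0.0500) = (0.1566, 0.0000, -0.0500)
φ2=120.0°: virtual centre (-0.0833, 0.1443, -0.0259), radius l
φ3=240.0°: virtual centre (-0.0848, -0.1469, 0.0087), radius l
eliminate P² terms by subtracting sphere 1 from 2 and 3
[-0.4798 0.2885 0.0482]·P = 0.0014;  [-0.4828 -0.2938 0.1174]·P = 0.0018
det = 0.2803;  x = -0.0033+0.1715z,  y = -0.0007+0.1179z
into |P−O₁|² = l²: 1.0433z² + 0.0450z + -0.0743 = 0;  Δ = 0.3122;  z = -0.2893 or 0.2462 → z<0 root = -0.2893
x = -0.0530, y = -0.0348

(-0.0530, -0.0348, -0.2893)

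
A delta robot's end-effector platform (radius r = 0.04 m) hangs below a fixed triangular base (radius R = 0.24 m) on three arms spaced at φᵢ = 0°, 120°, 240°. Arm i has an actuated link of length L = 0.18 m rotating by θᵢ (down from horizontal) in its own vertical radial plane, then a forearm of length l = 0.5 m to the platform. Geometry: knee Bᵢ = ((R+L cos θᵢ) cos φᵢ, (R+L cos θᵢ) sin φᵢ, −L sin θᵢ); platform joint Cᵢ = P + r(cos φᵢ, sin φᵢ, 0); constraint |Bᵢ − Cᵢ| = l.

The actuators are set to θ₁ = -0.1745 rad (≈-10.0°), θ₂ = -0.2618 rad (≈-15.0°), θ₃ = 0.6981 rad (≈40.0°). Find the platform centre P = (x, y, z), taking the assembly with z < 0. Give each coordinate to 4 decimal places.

O1 = (0.3773·cos0.0°, 0.3773·sin0.0°, 0.0313) = (0.3773, 0.0000, 0.0313)
O2 = (0.3739·cos120.0°, 0.3739·sin120.0°, 0.0466) = (-0.1869, 0.3238, 0.0466)
O3 = (0.3379·cos240.0°, 0.3379·sin240.0°, -0.1157) = (-0.1689, -0.2926, -0.1157)
|O₂|²−|O₁|² = -0.0014;  |O₃|²−|O₁|² = -0.0157
[-1.1284 0.6476 0.0307]·P = -0.0014;  [-1.0924 -0.5852 -0.2939]·P = -0.0157
Cramer: x(z) = 0.0080-0.1260z;  y(z) = 0.0119-0.2670z
sphere 1 gives Az²+Bz+C=0 with A=1.0871, B=0.0242, C=-0.1126;  B²−4AC=0.4900;  roots -0.3331, 0.3108;  negative root z = -0.3331
x = 0.0500, y = 0.1008

(0.0500, 0.1008, -0.3331)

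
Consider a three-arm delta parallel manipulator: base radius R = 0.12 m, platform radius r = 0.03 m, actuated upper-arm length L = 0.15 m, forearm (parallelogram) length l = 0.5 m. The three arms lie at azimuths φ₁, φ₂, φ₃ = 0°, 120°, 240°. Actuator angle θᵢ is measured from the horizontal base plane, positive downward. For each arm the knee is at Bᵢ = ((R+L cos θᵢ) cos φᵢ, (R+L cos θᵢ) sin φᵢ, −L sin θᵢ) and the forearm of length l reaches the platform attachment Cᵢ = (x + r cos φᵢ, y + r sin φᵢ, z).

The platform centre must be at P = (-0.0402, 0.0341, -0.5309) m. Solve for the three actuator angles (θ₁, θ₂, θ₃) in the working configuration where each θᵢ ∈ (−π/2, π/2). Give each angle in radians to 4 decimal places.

φ1=0.0° → target in arm frame (-0.0402, 0.0341)
  A cos θ + B sin θ = C:  0.1302·cos θ + -0.5309·sin θ = -0.2416
  θ1 = atan2(B,A) + arccos(C/0.5466) = 0.6982
rotate P by −φ2: (0.0496, 0.0178, -0.5309)
  A cos θ + B sin θ = C:  0.0404·cos θ + -0.5309·sin θ = -0.1877
  θ2 = atan2(B,A) + arccos(C/0.5324) = 0.4361
arm 3 (φ=240.0°): x'=-0.0094, y'=-0.0519
  e−x'=0.0994;  (l²−L²−(e−x')²−y'²−z²)/2L = -0.2231
  γ=atan2(-0.5309,0.0994)=-1.3857;  ψ=arccos(-0.4131)=1.9966;  θ3=γ+ψ≈0.6110

θ₁ = 0.6982, θ₂ = 0.4361, θ₃ = 0.6110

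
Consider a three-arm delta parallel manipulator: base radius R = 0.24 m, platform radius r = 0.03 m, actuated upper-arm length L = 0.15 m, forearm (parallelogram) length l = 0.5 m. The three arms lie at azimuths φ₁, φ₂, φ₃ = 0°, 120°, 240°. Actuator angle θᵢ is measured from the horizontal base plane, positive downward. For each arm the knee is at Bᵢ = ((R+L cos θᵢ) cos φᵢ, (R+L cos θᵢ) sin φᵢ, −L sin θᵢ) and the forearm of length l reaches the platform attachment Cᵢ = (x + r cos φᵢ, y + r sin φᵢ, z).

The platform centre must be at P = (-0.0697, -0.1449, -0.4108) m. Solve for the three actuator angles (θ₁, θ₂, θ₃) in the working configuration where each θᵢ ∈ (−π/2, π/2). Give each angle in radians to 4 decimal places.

rotate P by −φ1: (-0.0697, -0.1449, -0.4108)
  A cos θ + B sin θ = C:  0.2797·cos θ + -0.4108·sin θ = -0.1349
  γ=atan2(-0.4108,0.2797)=-0.9730;  ψ=arccos(-0.2715)=1.8458;  θ1=γ+ψ≈0.8728
φ2=120.0° → target in arm frame (-0.0906, 0.1328)
  A cos θ + B sin θ = C:  0.3006·cos θ + -0.4108·sin θ = -0.1643
  θ2 = atan2(B,A) + arccos(C/0.5091) = 0.9603
arm 3 (φ=240.0°): x'=0.1603, y'=0.0121
  e−x'=0.0497;  (l²−L²−(e−x')²−y'²−z²)/2L = 0.1871
  θ3 = atan2(B,A) + arccos(C/0.4138) = -0.3489

θ₁ = 0.8728, θ₂ = 0.9603, θ₃ = -0.3489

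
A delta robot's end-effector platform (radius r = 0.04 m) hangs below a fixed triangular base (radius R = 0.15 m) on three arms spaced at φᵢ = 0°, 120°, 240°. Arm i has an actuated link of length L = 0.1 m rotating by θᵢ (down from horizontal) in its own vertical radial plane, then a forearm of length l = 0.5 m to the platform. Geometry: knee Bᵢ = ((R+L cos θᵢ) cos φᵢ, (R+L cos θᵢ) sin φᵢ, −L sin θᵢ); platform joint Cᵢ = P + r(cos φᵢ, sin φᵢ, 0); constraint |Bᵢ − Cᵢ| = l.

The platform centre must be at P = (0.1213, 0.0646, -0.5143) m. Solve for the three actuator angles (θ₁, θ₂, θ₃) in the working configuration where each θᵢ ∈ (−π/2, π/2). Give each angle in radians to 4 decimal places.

θ₁ = 0.2618, θ₂ = 0.7856, θ₃ = 1.2215

rotate P by −φ1: (0.1213, 0.0646, -0.5143)
  e−x'=-0.0113;  (l²−L²−(e−x')²−y'²−z²)/2L = -0.1440
  θ1 = atan2(B,A) + arccos(C/0.5144) = 0.2618
φ2=120.0° → target in arm frame (-0.0047, -0.1373)
  e−x'=0.1147;  (l²−L²−(e−x')²−y'²−z²)/2L = -0.2826
  γ=atan2(-0.5143,0.1147)=-1.3514;  ψ=arccos(-0.5364)=2.1369;  θ2=γ+ψ≈0.7856
φ3=240.0° → target in arm frame (-0.1166, 0.0727)
  A=0.2266, B=-0.5143, C=(l²−L²−A²−y'²−z²)/(2L)=-0.4057
  √(A²+B²)=0.5620;  θ3 = -1.1558+2.3773 ≈ 1.2215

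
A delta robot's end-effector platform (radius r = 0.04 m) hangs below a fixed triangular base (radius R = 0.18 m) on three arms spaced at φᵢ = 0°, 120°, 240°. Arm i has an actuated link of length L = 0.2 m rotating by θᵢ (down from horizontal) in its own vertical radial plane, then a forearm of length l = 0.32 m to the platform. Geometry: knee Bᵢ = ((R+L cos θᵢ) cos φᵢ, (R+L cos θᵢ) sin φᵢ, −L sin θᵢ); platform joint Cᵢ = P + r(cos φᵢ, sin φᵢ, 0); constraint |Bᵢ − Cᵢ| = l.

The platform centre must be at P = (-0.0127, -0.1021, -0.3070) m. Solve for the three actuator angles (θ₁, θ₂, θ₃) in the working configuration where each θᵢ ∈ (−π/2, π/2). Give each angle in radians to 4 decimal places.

θ₁ = 0.9602, θ₂ = 1.2217, θ₃ = 0.4363

arm 1 (φ=0.0°): x'=-0.0127, y'=-0.1021
  A cos θ + B sin θ = C:  0.1527·cos θ + -0.3070·sin θ = -0.1640
  γ=atan2(-0.3070,0.1527)=-1.1092;  ψ=arccos(-0.4782)=2.0694;  θ1=γ+ψ≈0.9602
φ2=120.0° → target in arm frame (-0.0821, 0.0620)
  e−x'=0.2221;  (l²−L²−(e−x')²−y'²−z²)/2L = -0.2125
  θ2 = atan2(B,A) + arccos(C/0.3789) = 1.2217
rotate P by −φ3: (0.0948, 0.0401, -0.3070)
  A cos θ + B sin θ = C:  0.0452·cos θ + -0.3070·sin θ = -0.0887
  θ3 = atan2(B,A) + arccos(C/0.3103) = 0.4363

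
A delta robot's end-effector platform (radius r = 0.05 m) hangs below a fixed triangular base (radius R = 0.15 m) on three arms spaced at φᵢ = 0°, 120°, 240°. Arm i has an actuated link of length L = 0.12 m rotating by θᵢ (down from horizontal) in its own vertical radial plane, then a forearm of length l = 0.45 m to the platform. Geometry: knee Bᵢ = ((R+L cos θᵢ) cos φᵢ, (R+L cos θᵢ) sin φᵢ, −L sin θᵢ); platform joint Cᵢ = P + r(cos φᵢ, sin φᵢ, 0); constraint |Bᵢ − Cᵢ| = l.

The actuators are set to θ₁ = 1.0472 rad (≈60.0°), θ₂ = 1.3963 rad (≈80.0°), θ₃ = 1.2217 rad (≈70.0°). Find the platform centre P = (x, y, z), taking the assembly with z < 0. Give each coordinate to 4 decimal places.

φ1=0.0°: virtual centre (0.1600, 0.0000, -0.1039), radius l
O2 = (0.1208·cos120.0°, 0.1208·sin120.0°, -0.1182) = (-0.0604, 0.1046, -0.1182)
O3 = (0.1410·cos240.0°, 0.1410·sin240.0°, -0.1128) = (-0.0705, -0.1221, -0.1128)
eliminate P² terms by subtracting sphere 1 from 2 and 3
plane₁₂: -0.4408x+0.2093y+-0.0285z = -0.0078
Cramer: x(z) = 0.0133-0.0522z;  y(z) = -0.0095+0.0262z
into |P−O₁|² = l²: 1.0034z² + 0.2227z + -0.1701 = 0;  Δ = 0.7322;  z = -0.5374 or 0.3154 → z<0 root = -0.5374
x = 0.0413, y = -0.0236

(0.0413, -0.0236, -0.5374)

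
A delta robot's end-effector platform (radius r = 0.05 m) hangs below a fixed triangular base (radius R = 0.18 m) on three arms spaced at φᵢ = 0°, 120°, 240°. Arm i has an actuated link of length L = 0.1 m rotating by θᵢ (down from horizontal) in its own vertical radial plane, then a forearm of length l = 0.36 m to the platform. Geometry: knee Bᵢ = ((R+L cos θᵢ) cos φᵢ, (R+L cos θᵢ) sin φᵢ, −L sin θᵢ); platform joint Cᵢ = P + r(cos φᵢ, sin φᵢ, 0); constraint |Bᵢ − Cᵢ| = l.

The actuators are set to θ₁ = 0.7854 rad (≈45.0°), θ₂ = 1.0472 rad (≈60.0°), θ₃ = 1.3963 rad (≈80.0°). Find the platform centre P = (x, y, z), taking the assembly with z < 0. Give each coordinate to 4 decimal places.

arm 1 at φ=0.0°: e+L cos θ1 = 0.2007;  S1 = (0.2007, 0.0000, -0.0707)
φ2=120.0°: virtual centre (-0.0900, 0.1559, -0.0866), radius l
φ3=240.0°: virtual centre (-0.0737, -0.1276, -0.0985), radius l
eliminate P² terms by subtracting sphere 1 from 2 and 3
plane₁₂: -0.5814x+0.3118y+-0.0318z = -0.0054
Cramer: x(z) = 0.0178-0.0796z;  y(z) = 0.0160-0.0465z
sphere 1 gives Az²+Bz+C=0 with A=1.0085, B=0.1690, C=-0.0909;  B²−4AC=0.3953;  roots -0.3955, 0.2279;  negative root z = -0.3955
x = 0.0493, y = 0.0344

(0.0493, 0.0344, -0.3955)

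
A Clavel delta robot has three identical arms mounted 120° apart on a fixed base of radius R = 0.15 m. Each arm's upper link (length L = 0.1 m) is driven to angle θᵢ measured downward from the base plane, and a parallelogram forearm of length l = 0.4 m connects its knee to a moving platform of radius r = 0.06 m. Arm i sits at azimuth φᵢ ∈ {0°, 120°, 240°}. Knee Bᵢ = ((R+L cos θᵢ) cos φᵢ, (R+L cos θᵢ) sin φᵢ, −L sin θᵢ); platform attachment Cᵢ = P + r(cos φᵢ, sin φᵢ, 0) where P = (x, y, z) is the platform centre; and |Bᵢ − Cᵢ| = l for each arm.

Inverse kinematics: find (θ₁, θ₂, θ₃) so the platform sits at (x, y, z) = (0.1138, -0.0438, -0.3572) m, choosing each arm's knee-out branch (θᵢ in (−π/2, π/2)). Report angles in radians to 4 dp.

θ₁ = -0.3485, θ₂ = 0.6985, θ₃ = 0.3493

rotate P by −φ1: (0.1138, -0.0438, -0.3572)
  A cos θ + B sin θ = C:  -0.0238·cos θ + -0.3572·sin θ = 0.0996
  γ=atan2(-0.3572,-0.0238)=-1.6373;  ψ=arccos(0.2783)=1.2888;  θ1=γ+ψ≈-0.3485
φ2=120.0° → target in arm frame (-0.0948, -0.0767)
  e−x'=0.1848;  (l²−L²−(e−x')²−y'²−z²)/2L = -0.0882
  θ2 = atan2(B,A) + arccos(C/0.4022) = 0.6985
arm 3 (φ=240.0°): x'=-0.0190, y'=0.1205
  A cos θ + B sin θ = C:  0.1090·cos θ + -0.3572·sin θ = -0.0199
  θ3 = atan2(B,A) + arccos(C/0.3735) = 0.3493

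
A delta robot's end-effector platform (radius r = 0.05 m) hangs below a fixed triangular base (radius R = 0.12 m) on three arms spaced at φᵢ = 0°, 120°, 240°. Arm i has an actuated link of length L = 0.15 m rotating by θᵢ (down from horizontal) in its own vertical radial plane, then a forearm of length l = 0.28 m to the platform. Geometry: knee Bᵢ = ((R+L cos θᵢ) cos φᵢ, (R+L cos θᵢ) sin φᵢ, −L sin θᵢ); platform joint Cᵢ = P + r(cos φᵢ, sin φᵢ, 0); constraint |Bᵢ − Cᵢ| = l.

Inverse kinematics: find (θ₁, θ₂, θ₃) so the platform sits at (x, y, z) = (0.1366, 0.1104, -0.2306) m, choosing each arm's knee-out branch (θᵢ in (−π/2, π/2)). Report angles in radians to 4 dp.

arm 1 (φ=0.0°): x'=0.1366, y'=0.1104
  A=-0.0666, B=-0.2306, C=(l²−L²−A²−y'²−z²)/(2L)=-0.0463
  √(A²+B²)=0.2400;  θ1 = -1.8520+1.7651 ≈ -0.0869
arm 2 (φ=120.0°): x'=0.0273, y'=-0.1735
  e−x'=0.0427;  (l²−L²−(e−x')²−y'²−z²)/2L = -0.0973
  √(A²+B²)=0.2345;  θ2 = -1.3877+1.9988 ≈ 0.6111
rotate P by −φ3: (-0.1639, 0.0631, -0.2306)
  e−x'=0.2339;  (l²−L²−(e−x')²−y'²−z²)/2L = -0.1866
  γ=atan2(-0.2306,0.2339)=-0.7783;  ψ=arccos(-0.5680)=2.1749;  θ3=γ+ψ≈1.3966

θ₁ = -0.0869, θ₂ = 0.6111, θ₃ = 1.3966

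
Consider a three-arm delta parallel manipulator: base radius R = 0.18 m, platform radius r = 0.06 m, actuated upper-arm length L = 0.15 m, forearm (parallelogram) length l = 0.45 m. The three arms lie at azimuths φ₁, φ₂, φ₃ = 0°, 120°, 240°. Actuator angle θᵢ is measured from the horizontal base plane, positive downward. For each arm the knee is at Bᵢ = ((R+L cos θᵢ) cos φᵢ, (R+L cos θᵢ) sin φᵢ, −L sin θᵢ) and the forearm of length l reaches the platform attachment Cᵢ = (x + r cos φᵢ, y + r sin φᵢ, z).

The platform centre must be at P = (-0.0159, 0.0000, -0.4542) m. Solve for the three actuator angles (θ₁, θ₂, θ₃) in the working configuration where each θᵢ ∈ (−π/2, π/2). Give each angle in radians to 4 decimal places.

arm 1 (φ=0.0°): x'=-0.0159, y'=0.0000
  A=0.1359, B=-0.4542, C=(l²−L²−A²−y'²−z²)/(2L)=-0.1492
  θ1 = atan2(B,A) + arccos(C/0.4741) = 0.6109
φ2=120.0° → target in arm frame (0.0079, 0.0138)
  e−x'=0.1120;  (l²−L²−(e−x')²−y'²−z²)/2L = -0.1301
  γ=atan2(-0.4542,0.1120)=-1.3289;  ψ=arccos(-0.2782)=1.8527;  θ2=γ+ψ≈0.5238
φ3=240.0° → target in arm frame (0.0080, -0.0138)
  e−x'=0.1120;  (l²−L²−(e−x')²−y'²−z²)/2L = -0.1301
  θ3 = atan2(B,A) + arccos(C/0.4678) = 0.5238

θ₁ = 0.6109, θ₂ = 0.5238, θ₃ = 0.5238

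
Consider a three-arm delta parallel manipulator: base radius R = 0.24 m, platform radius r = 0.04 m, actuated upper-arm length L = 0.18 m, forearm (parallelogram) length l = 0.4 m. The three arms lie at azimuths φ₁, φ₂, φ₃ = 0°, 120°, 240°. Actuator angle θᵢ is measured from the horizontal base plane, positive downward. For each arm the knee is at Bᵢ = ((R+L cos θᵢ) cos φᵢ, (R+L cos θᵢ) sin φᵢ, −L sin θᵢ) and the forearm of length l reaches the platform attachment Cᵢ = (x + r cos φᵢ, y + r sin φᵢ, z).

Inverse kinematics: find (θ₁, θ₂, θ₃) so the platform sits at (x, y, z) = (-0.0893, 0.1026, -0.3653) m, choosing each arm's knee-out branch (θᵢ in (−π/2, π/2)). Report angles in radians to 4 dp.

arm 1 (φ=0.0°): x'=-0.0893, y'=0.1026
  A=0.2893, B=-0.3653, C=(l²−L²−A²−y'²−z²)/(2L)=-0.2780
  γ=atan2(-0.3653,0.2893)=-0.9010;  ψ=arccos(-0.5965)=2.2099;  θ1=γ+ψ≈1.3090
arm 2 (φ=120.0°): x'=0.1335, y'=0.0260
  A cos θ + B sin θ = C:  0.0665·cos θ + -0.3653·sin θ = -0.0304
  γ=atan2(-0.3653,0.0665)=-1.3907;  ψ=arccos(-0.0819)=1.6528;  θ2=γ+ψ≈0.2620
φ3=240.0° → target in arm frame (-0.0442, -0.1286)
  A cos θ + B sin θ = C:  0.2442·cos θ + -0.3653·sin θ = -0.2279
  √(A²+B²)=0.4394;  θ3 = -0.9815+2.1159 ≈ 1.1344

θ₁ = 1.3090, θ₂ = 0.2620, θ₃ = 1.1344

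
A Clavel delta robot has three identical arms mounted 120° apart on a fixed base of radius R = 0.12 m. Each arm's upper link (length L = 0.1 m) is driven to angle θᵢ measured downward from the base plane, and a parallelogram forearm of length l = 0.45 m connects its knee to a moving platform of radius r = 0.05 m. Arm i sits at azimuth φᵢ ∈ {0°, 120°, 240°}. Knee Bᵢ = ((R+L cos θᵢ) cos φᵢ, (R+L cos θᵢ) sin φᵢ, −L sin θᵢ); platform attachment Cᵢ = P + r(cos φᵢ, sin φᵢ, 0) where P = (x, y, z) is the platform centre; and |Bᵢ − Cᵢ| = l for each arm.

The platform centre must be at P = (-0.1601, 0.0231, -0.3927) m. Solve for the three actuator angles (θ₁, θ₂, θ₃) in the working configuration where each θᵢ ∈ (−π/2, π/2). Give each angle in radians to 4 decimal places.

θ₁ = 0.6977, θ₂ = -0.3493, θ₃ = -0.1749

rotate P by −φ1: (-0.1601, 0.0231, -0.3927)
  e−x'=0.2301;  (l²−L²−(e−x')²−y'²−z²)/2L = -0.0760
  θ1 = atan2(B,A) + arccos(C/0.4551) = 0.6977
rotate P by −φ2: (0.1001, 0.1271, -0.3927)
  A=-0.0301, B=-0.3927, C=(l²−L²−A²−y'²−z²)/(2L)=0.1061
  θ2 = atan2(B,A) + arccos(C/0.3938) = -0.3493
arm 3 (φ=240.0°): x'=0.0600, y'=-0.1502
  A cos θ + B sin θ = C:  0.0100·cos θ + -0.3927·sin θ = 0.0781
  θ3 = atan2(B,A) + arccos(C/0.3928) = -0.1749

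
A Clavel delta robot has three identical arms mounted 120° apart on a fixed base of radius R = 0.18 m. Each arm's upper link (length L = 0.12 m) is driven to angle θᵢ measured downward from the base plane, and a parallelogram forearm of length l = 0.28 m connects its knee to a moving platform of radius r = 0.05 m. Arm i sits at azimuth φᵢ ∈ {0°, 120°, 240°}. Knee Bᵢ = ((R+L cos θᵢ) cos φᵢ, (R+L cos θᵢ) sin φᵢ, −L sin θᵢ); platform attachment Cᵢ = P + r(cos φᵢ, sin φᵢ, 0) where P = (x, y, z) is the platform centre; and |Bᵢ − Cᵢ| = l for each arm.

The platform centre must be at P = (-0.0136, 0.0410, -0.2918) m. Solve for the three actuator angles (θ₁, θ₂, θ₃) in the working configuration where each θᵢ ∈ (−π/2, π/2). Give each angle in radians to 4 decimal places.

arm 1 (φ=0.0°): x'=-0.0136, y'=0.0410
  A cos θ + B sin θ = C:  0.1436·cos θ + -0.2918·sin θ = -0.1810
  θ1 = atan2(B,A) + arccos(C/0.3252) = 1.0477
arm 2 (φ=120.0°): x'=0.0423, y'=-0.0087
  A cos θ + B sin θ = C:  0.0877·cos θ + -0.2918·sin θ = -0.1205
  √(A²+B²)=0.3047;  θ2 = -1.2789+1.9773 ≈ 0.6984
φ3=240.0° → target in arm frame (-0.0287, -0.0323)
  A cos θ + B sin θ = C:  0.1587·cos θ + -0.2918·sin θ = -0.1974
  √(A²+B²)=0.3322;  θ3 = -1.0727+2.2072 ≈ 1.1345

θ₁ = 1.0477, θ₂ = 0.6984, θ₃ = 1.1345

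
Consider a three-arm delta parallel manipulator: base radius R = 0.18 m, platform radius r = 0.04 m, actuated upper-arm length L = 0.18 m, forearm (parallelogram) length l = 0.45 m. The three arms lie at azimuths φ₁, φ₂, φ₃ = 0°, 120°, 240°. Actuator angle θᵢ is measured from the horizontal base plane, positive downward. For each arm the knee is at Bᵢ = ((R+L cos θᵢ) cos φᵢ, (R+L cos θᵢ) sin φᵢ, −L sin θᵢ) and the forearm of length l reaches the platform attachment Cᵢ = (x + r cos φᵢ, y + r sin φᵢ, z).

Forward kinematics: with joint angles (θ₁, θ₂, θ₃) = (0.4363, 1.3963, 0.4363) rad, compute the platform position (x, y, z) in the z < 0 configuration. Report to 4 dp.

(0.0974, -0.1687, -0.4390)

centre 1 = (0.3031·cos0.0°, 0.3031·sin0.0°, -0.0761) = (0.3031, 0.0000, -0.0761)
centre 2 = (0.1713·cos120.0°, 0.1713·sin120.0°, -0.1773) = (-0.0856, 0.1483, -0.1773)
arm 3 at φ=240.0°: (R−r)+L cos θ3 = 0.3031;  centre 3 = (-0.1516, -0.2625, -0.0761)
|centre ₂|²−|centre ₁|² = -0.0369;  |centre ₃|²−|centre ₁|² = 0.0000
linear system: -0.7775x+0.2966y = -0.0369−-0.2024z; -0.9094x+-0.5251y = 0.0000−0.0000z
det = 0.6780;  x = 0.0286+-0.1567z,  y = -0.0495+0.2715z
quadratic in z: (1.0983)z²+(0.2113)z+(-0.1189)=0, √Δ=0.7530 → z ∈ {-0.4390, 0.2466}; z = -0.4390 (taking z<0)
x = 0.0974, y = -0.1687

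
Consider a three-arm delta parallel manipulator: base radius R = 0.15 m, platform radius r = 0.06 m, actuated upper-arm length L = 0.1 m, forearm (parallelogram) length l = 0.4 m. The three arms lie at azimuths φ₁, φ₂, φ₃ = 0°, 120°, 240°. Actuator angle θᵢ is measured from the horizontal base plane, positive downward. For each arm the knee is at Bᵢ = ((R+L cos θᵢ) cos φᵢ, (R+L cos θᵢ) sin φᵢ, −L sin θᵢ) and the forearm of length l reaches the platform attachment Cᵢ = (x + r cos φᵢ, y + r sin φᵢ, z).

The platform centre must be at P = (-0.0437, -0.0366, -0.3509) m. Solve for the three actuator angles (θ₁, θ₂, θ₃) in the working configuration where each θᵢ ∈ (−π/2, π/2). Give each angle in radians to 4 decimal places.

rotate P by −φ1: (-0.0437, -0.0366, -0.3509)
  A=0.1337, B=-0.3509, C=(l²−L²−A²−y'²−z²)/(2L)=0.0383
  θ1 = atan2(B,A) + arccos(C/0.3755) = 0.2619
φ2=120.0° → target in arm frame (-0.0098, 0.0561)
  A cos θ + B sin θ = C:  0.0998·cos θ + -0.3509·sin θ = 0.0687
  θ2 = atan2(B,A) + arccos(C/0.3648) = 0.0877
φ3=240.0° → target in arm frame (0.0535, -0.0195)
  A cos θ + B sin θ = C:  0.0365·cos θ + -0.3509·sin θ = 0.1258
  θ3 = atan2(B,A) + arccos(C/0.3528) = -0.2611

θ₁ = 0.2619, θ₂ = 0.0877, θ₃ = -0.2611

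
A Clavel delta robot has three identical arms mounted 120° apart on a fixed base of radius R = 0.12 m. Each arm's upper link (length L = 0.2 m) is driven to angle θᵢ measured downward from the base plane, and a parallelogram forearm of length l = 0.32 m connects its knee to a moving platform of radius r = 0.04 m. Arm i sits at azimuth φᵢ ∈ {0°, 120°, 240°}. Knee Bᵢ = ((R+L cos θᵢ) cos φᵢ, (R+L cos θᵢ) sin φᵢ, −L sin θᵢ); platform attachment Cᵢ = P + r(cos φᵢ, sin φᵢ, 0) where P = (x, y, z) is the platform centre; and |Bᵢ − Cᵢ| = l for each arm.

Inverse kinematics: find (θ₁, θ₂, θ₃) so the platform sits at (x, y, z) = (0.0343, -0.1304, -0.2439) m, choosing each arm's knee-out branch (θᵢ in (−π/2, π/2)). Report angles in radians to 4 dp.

arm 1 (φ=0.0°): x'=0.0343, y'=-0.1304
  e−x'=0.0457;  (l²−L²−(e−x')²−y'²−z²)/2L = -0.0404
  θ1 = atan2(B,A) + arccos(C/0.2481) = 0.3490
arm 2 (φ=120.0°): x'=-0.1301, y'=0.0355
  A cos θ + B sin θ = C:  0.2101·cos θ + -0.2439·sin θ = -0.1062
  θ2 = atan2(B,A) + arccos(C/0.3219) = 1.0473
arm 3 (φ=240.0°): x'=0.0958, y'=0.0949
  e−x'=-0.0158;  (l²−L²−(e−x')²−y'²−z²)/2L = -0.0159
  θ3 = atan2(B,A) + arccos(C/0.2444) = 0.0003

θ₁ = 0.3490, θ₂ = 1.0473, θ₃ = 0.0003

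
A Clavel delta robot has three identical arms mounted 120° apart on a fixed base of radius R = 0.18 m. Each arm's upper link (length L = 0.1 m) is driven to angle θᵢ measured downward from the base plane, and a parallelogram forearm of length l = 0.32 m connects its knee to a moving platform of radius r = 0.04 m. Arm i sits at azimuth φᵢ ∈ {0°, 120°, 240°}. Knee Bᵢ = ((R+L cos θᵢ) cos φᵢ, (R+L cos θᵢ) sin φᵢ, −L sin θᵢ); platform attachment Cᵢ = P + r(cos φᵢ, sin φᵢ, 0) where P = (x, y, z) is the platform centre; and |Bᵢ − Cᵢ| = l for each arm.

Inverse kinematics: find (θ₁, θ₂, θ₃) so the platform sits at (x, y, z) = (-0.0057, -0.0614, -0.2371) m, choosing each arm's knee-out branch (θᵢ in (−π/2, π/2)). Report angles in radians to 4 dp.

θ₁ = 0.3487, θ₂ = 0.6979, θ₃ = -0.2611

arm 1 (φ=0.0°): x'=-0.0057, y'=-0.0614
  A cos θ + B sin θ = C:  0.1457·cos θ + -0.2371·sin θ = 0.0559
  θ1 = atan2(B,A) + arccos(C/0.2783) = 0.3487
rotate P by −φ2: (-0.0503, 0.0356, -0.2371)
  e−x'=0.1903;  (l²−L²−(e−x')²−y'²−z²)/2L = -0.0065
  θ2 = atan2(B,A) + arccos(C/0.3040) = 0.6979
φ3=240.0° → target in arm frame (0.0560, 0.0258)
  A=0.0840, B=-0.2371, C=(l²−L²−A²−y'²−z²)/(2L)=0.1423
  θ3 = atan2(B,A) + arccos(C/0.2515) = -0.2611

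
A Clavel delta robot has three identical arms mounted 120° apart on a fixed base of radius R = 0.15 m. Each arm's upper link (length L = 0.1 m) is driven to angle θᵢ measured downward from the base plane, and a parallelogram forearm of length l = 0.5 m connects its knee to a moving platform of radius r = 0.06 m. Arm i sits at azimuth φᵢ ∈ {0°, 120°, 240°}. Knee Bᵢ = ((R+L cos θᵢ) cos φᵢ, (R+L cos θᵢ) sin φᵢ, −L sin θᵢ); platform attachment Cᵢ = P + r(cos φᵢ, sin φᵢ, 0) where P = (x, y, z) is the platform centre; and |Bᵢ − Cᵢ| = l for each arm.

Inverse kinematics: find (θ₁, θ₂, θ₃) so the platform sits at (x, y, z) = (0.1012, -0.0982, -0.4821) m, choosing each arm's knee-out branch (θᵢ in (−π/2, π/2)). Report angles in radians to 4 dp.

θ₁ = -0.0005, θ₂ = 0.8723, θ₃ = 0.2616

φ1=0.0° → target in arm frame (0.1012, -0.0982)
  e−x'=-0.0112;  (l²−L²−(e−x')²−y'²−z²)/2L = -0.0109
  γ=atan2(-0.4821,-0.0112)=-1.5940;  ψ=arccos(-0.0227)=1.5935;  θ1=γ+ψ≈-0.0005
arm 2 (φ=120.0°): x'=-0.1356, y'=-0.0385
  A cos θ + B sin θ = C:  0.2256·cos θ + -0.4821·sin θ = -0.2241
  γ=atan2(-0.4821,0.2256)=-1.1330;  ψ=arccos(-0.4210)=2.0054;  θ2=γ+ψ≈0.8723
rotate P by −φ3: (0.0344, 0.1367, -0.4821)
  A cos θ + B sin θ = C:  0.0556·cos θ + -0.4821·sin θ = -0.0710
  γ=atan2(-0.4821,0.0556)=-1.4561;  ψ=arccos(-0.1464)=1.7177;  θ3=γ+ψ≈0.2616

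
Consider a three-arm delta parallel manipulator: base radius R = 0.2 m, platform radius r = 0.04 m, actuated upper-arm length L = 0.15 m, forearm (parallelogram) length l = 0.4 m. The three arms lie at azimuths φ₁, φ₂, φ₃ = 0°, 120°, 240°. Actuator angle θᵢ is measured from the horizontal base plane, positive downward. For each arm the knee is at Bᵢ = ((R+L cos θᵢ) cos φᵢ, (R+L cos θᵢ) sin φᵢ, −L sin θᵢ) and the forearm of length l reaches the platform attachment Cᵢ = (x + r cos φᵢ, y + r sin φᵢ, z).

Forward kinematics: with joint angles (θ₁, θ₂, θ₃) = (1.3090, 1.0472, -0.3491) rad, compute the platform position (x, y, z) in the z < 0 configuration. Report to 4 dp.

(-0.1257, -0.1427, -0.3301)

centre 1 = (0.1988·cos0.0°, 0.1988·sin0.0°, -0.1449) = (0.1988, 0.0000, -0.1449)
φ2=120.0°: virtual centre (-0.1175, 0.2035, -0.1299), radius l
centre 3 = (0.3010·cos240.0°, 0.3010·sin240.0°, 0.0513) = (-0.1505, -0.2606, 0.0513)
subtract pairs → two planes through P
plane₁₂: -0.6326x+0.4070y+0.0300z = 0.0116
Cramer: x(z) = -0.0315+0.2855z;  y(z) = -0.0205+0.3701z
into |P−centre ₁|² = l²: 1.2185z² + 0.1431z + -0.0855 = 0;  Δ = 0.4374;  z = -0.3301 or 0.2127 → z<0 root = -0.3301
x = -0.1257, y = -0.1427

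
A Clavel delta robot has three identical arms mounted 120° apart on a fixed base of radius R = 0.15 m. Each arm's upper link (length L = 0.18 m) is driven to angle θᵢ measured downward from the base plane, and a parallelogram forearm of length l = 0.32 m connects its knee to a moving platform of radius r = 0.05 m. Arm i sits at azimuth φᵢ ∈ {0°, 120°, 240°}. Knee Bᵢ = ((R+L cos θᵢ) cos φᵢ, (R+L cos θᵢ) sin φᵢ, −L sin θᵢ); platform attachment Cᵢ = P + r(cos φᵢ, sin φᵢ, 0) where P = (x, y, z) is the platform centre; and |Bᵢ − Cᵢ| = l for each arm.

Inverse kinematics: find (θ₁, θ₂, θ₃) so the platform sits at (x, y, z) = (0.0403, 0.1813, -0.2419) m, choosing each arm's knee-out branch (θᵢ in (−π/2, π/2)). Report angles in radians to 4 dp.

θ₁ = 0.5238, θ₂ = -0.0872, θ₃ = 1.3963

rotate P by −φ1: (0.0403, 0.1813, -0.2419)
  e−x'=0.0597;  (l²−L²−(e−x')²−y'²−z²)/2L = -0.0693
  θ1 = atan2(B,A) + arccos(C/0.2492) = 0.5238
rotate P by −φ2: (0.1369, -0.1256, -0.2419)
  e−x'=-0.0369;  (l²−L²−(e−x')²−y'²−z²)/2L = -0.0157
  θ2 = atan2(B,A) + arccos(C/0.2447) = -0.0872
arm 3 (φ=240.0°): x'=-0.1772, y'=-0.0557
  e−x'=0.2772;  (l²−L²−(e−x')²−y'²−z²)/2L = -0.1901
  θ3 = atan2(B,A) + arccos(C/0.3679) = 1.3963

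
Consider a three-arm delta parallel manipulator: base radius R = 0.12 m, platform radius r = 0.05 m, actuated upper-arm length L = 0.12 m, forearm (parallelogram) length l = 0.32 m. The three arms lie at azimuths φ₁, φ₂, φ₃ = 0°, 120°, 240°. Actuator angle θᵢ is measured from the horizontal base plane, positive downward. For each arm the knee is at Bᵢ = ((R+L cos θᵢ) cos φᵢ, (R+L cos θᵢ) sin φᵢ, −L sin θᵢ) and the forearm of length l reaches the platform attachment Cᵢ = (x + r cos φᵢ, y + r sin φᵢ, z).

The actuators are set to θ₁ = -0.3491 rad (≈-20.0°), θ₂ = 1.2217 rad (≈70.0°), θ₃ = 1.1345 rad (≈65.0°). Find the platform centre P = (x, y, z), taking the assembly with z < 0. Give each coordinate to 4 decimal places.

arm 1 at φ=0.0°: ρ1 = 0.1828;  O1 = (0.1828, 0.0000, 0.0410)
O2 = (0.1110·cos120.0°, 0.1110·sin120.0°, -0.1128) = (-0.0555, 0.0962, -0.1128)
arm 3 at φ=240.0°: ρ3 = 0.1207;  O3 = (-0.0604, -0.1045, -0.1088)
eliminate P² terms by subtracting sphere 1 from 2 and 3
plane₁₂: -0.4766x+0.1923y+-0.3076z = -0.0100
det = 0.1932;  x = 0.0195+-0.6313z,  y = -0.0038+0.0351z
sphere 1 gives Az²+Bz+C=0 with A=1.3998, B=0.1237, C=-0.0741;  B²−4AC=0.4299;  roots -0.2784, 0.1900;  negative root z = -0.2784
x = 0.1953, y = -0.0136

(0.1953, -0.0136, -0.2784)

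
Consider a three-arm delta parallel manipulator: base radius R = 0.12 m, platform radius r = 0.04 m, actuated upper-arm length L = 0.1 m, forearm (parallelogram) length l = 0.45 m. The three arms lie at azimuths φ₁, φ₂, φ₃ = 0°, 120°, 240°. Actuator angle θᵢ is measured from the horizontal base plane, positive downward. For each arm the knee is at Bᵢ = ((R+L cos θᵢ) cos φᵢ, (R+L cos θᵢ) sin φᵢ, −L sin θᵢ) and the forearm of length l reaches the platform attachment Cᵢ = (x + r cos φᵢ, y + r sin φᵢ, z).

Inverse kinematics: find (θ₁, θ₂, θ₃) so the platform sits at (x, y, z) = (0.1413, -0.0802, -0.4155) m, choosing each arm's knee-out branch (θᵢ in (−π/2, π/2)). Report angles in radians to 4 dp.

θ₁ = -0.2619, θ₂ = 0.8726, θ₃ = 0.3487

arm 1 (φ=0.0°): x'=0.1413, y'=-0.0802
  e−x'=-0.0613;  (l²−L²−(e−x')²−y'²−z²)/2L = 0.0484
  θ1 = atan2(B,A) + arccos(C/0.4200) = -0.2619
φ2=120.0° → target in arm frame (-0.1401, -0.0823)
  e−x'=0.2201;  (l²−L²−(e−x')²−y'²−z²)/2L = -0.1768
  √(A²+B²)=0.4702;  θ2 = -1.0836+1.9562 ≈ 0.8726
φ3=240.0° → target in arm frame (-0.0012, 0.1625)
  A cos θ + B sin θ = C:  0.0812·cos θ + -0.4155·sin θ = -0.0656
  γ=atan2(-0.4155,0.0812)=-1.3778;  ψ=arccos(-0.1551)=1.7265;  θ3=γ+ψ≈0.3487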